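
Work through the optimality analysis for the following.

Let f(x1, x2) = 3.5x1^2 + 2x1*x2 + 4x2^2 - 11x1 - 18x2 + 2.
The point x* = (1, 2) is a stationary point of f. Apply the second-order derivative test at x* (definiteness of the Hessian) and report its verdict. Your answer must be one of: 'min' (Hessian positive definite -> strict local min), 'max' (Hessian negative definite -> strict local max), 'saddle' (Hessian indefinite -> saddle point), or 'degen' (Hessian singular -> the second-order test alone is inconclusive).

Compute the Hessian H = grad^2 f:
  H = [[7, 2], [2, 8]]
Verify stationarity: grad f(x*) = H x* + g = (0, 0).
Eigenvalues of H: 5.4384, 9.5616.
Both eigenvalues > 0, so H is positive definite -> x* is a strict local min.

min


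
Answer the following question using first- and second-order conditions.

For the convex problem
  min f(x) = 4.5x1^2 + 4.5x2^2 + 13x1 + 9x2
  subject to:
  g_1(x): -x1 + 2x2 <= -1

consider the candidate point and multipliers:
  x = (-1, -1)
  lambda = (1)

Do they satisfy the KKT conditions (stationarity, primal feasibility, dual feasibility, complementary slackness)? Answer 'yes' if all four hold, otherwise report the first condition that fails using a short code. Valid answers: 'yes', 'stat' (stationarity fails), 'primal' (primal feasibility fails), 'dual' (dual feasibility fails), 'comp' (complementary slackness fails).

Gradient of f: grad f(x) = Q x + c = (4, 0)
Constraint values g_i(x) = a_i^T x - b_i:
  g_1((-1, -1)) = 0
Stationarity residual: grad f(x) + sum_i lambda_i a_i = (3, 2)
  -> stationarity FAILS
Primal feasibility (all g_i <= 0): OK
Dual feasibility (all lambda_i >= 0): OK
Complementary slackness (lambda_i * g_i(x) = 0 for all i): OK

Verdict: the first failing condition is stationarity -> stat.

stat


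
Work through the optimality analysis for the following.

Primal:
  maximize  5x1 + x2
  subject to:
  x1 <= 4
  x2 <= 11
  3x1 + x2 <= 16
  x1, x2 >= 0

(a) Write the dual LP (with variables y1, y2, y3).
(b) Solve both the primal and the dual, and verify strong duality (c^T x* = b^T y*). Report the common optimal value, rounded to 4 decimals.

The standard primal-dual pair for 'max c^T x s.t. A x <= b, x >= 0' is:
  Dual:  min b^T y  s.t.  A^T y >= c,  y >= 0.

So the dual LP is:
  minimize  4y1 + 11y2 + 16y3
  subject to:
    y1 + 3y3 >= 5
    y2 + y3 >= 1
    y1, y2, y3 >= 0

Solving the primal: x* = (4, 4).
  primal value c^T x* = 24.
Solving the dual: y* = (2, 0, 1).
  dual value b^T y* = 24.
Strong duality: c^T x* = b^T y*. Confirmed.

24


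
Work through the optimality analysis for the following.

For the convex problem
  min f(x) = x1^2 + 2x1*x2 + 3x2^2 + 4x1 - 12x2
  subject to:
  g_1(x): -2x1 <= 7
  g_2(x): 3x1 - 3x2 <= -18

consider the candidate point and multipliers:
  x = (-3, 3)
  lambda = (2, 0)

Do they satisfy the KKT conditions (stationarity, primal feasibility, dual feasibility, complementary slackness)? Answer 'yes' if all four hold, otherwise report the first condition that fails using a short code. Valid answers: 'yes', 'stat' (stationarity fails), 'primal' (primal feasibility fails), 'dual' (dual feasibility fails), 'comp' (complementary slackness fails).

Gradient of f: grad f(x) = Q x + c = (4, 0)
Constraint values g_i(x) = a_i^T x - b_i:
  g_1((-3, 3)) = -1
  g_2((-3, 3)) = 0
Stationarity residual: grad f(x) + sum_i lambda_i a_i = (0, 0)
  -> stationarity OK
Primal feasibility (all g_i <= 0): OK
Dual feasibility (all lambda_i >= 0): OK
Complementary slackness (lambda_i * g_i(x) = 0 for all i): FAILS

Verdict: the first failing condition is complementary_slackness -> comp.

comp


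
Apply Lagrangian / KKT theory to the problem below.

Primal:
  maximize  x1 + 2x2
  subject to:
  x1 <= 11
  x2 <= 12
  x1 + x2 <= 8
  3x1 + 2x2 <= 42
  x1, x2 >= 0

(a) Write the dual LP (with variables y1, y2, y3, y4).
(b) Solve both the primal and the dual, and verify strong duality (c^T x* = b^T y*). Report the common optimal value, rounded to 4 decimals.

The standard primal-dual pair for 'max c^T x s.t. A x <= b, x >= 0' is:
  Dual:  min b^T y  s.t.  A^T y >= c,  y >= 0.

So the dual LP is:
  minimize  11y1 + 12y2 + 8y3 + 42y4
  subject to:
    y1 + y3 + 3y4 >= 1
    y2 + y3 + 2y4 >= 2
    y1, y2, y3, y4 >= 0

Solving the primal: x* = (0, 8).
  primal value c^T x* = 16.
Solving the dual: y* = (0, 0, 2, 0).
  dual value b^T y* = 16.
Strong duality: c^T x* = b^T y*. Confirmed.

16


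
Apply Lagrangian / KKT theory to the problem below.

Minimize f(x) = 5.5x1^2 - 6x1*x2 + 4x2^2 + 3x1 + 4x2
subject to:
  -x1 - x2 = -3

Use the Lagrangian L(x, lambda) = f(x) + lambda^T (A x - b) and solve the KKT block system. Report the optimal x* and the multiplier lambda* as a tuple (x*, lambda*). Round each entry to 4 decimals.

Form the Lagrangian:
  L(x, lambda) = (1/2) x^T Q x + c^T x + lambda^T (A x - b)
Stationarity (grad_x L = 0): Q x + c + A^T lambda = 0.
Primal feasibility: A x = b.

This gives the KKT block system:
  [ Q   A^T ] [ x     ]   [-c ]
  [ A    0  ] [ lambda ] = [ b ]

Solving the linear system:
  x*      = (1.3871, 1.6129)
  lambda* = (8.5806)
  f(x*)   = 18.1774

x* = (1.3871, 1.6129), lambda* = (8.5806)


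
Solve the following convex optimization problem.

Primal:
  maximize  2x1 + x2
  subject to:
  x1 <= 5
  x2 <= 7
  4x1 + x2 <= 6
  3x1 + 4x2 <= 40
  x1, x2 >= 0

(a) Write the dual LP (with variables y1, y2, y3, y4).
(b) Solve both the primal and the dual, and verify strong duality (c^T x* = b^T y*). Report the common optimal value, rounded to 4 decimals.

The standard primal-dual pair for 'max c^T x s.t. A x <= b, x >= 0' is:
  Dual:  min b^T y  s.t.  A^T y >= c,  y >= 0.

So the dual LP is:
  minimize  5y1 + 7y2 + 6y3 + 40y4
  subject to:
    y1 + 4y3 + 3y4 >= 2
    y2 + y3 + 4y4 >= 1
    y1, y2, y3, y4 >= 0

Solving the primal: x* = (0, 6).
  primal value c^T x* = 6.
Solving the dual: y* = (0, 0, 1, 0).
  dual value b^T y* = 6.
Strong duality: c^T x* = b^T y*. Confirmed.

6


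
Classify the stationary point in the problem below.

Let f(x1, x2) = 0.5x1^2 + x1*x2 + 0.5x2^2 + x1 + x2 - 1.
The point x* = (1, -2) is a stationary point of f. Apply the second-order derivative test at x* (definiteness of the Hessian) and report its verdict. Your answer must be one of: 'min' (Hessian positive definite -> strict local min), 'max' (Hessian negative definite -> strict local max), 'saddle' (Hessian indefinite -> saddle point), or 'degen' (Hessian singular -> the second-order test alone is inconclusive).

Compute the Hessian H = grad^2 f:
  H = [[1, 1], [1, 1]]
Verify stationarity: grad f(x*) = H x* + g = (0, 0).
Eigenvalues of H: 0, 2.
H has a zero eigenvalue (singular; positive semidefinite but not definite), so H is neither positive definite, negative definite, nor indefinite. The second-order test alone is inconclusive -> degen.
(Indeed, f is constant along the null direction of H through x*, so x* is not a strict local extremum.)

degen


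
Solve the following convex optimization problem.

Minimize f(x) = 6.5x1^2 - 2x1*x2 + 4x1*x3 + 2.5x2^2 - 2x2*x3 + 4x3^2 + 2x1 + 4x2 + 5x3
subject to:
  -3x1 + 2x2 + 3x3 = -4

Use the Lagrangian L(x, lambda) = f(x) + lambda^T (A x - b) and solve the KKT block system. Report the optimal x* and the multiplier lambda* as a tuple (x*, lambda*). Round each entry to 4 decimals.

Form the Lagrangian:
  L(x, lambda) = (1/2) x^T Q x + c^T x + lambda^T (A x - b)
Stationarity (grad_x L = 0): Q x + c + A^T lambda = 0.
Primal feasibility: A x = b.

This gives the KKT block system:
  [ Q   A^T ] [ x     ]   [-c ]
  [ A    0  ] [ lambda ] = [ b ]

Solving the linear system:
  x*      = (-0.1341, -1.0741, -0.7514)
  lambda* = (-0.2002)
  f(x*)   = -4.5612

x* = (-0.1341, -1.0741, -0.7514), lambda* = (-0.2002)


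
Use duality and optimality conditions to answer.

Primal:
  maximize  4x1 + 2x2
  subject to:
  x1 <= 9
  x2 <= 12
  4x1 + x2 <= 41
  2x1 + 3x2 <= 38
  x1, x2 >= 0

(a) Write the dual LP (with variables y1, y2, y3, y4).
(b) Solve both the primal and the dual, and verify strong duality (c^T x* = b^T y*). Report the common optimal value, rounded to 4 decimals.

The standard primal-dual pair for 'max c^T x s.t. A x <= b, x >= 0' is:
  Dual:  min b^T y  s.t.  A^T y >= c,  y >= 0.

So the dual LP is:
  minimize  9y1 + 12y2 + 41y3 + 38y4
  subject to:
    y1 + 4y3 + 2y4 >= 4
    y2 + y3 + 3y4 >= 2
    y1, y2, y3, y4 >= 0

Solving the primal: x* = (8.5, 7).
  primal value c^T x* = 48.
Solving the dual: y* = (0, 0, 0.8, 0.4).
  dual value b^T y* = 48.
Strong duality: c^T x* = b^T y*. Confirmed.

48


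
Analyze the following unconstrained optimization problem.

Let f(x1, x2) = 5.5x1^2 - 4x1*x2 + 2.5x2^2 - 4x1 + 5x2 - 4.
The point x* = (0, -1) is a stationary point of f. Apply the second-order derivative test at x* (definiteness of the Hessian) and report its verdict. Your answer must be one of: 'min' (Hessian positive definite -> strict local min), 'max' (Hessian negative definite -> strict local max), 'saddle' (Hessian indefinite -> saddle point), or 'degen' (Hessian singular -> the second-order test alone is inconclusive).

Compute the Hessian H = grad^2 f:
  H = [[11, -4], [-4, 5]]
Verify stationarity: grad f(x*) = H x* + g = (0, 0).
Eigenvalues of H: 3, 13.
Both eigenvalues > 0, so H is positive definite -> x* is a strict local min.

min


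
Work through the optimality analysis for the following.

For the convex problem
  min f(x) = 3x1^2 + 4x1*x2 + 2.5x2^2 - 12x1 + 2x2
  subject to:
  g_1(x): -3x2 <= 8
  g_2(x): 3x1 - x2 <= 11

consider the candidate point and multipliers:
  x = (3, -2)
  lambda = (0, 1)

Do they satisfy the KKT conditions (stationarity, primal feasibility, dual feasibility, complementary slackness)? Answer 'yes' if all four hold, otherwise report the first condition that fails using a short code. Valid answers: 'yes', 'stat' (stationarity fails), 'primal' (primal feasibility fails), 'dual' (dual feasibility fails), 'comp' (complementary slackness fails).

Gradient of f: grad f(x) = Q x + c = (-2, 4)
Constraint values g_i(x) = a_i^T x - b_i:
  g_1((3, -2)) = -2
  g_2((3, -2)) = 0
Stationarity residual: grad f(x) + sum_i lambda_i a_i = (1, 3)
  -> stationarity FAILS
Primal feasibility (all g_i <= 0): OK
Dual feasibility (all lambda_i >= 0): OK
Complementary slackness (lambda_i * g_i(x) = 0 for all i): OK

Verdict: the first failing condition is stationarity -> stat.

stat


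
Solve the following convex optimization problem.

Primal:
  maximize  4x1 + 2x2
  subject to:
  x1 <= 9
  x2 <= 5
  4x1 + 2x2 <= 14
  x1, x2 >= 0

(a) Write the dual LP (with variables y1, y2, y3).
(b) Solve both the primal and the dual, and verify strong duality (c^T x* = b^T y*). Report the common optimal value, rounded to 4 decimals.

The standard primal-dual pair for 'max c^T x s.t. A x <= b, x >= 0' is:
  Dual:  min b^T y  s.t.  A^T y >= c,  y >= 0.

So the dual LP is:
  minimize  9y1 + 5y2 + 14y3
  subject to:
    y1 + 4y3 >= 4
    y2 + 2y3 >= 2
    y1, y2, y3 >= 0

Solving the primal: x* = (3.5, 0).
  primal value c^T x* = 14.
Solving the dual: y* = (0, 0, 1).
  dual value b^T y* = 14.
Strong duality: c^T x* = b^T y*. Confirmed.

14


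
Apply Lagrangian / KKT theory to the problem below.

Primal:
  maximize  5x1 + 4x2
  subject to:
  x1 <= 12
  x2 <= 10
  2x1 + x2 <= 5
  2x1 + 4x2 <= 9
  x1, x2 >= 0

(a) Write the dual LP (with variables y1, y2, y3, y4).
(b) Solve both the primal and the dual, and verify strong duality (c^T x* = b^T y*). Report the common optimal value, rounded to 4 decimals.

The standard primal-dual pair for 'max c^T x s.t. A x <= b, x >= 0' is:
  Dual:  min b^T y  s.t.  A^T y >= c,  y >= 0.

So the dual LP is:
  minimize  12y1 + 10y2 + 5y3 + 9y4
  subject to:
    y1 + 2y3 + 2y4 >= 5
    y2 + y3 + 4y4 >= 4
    y1, y2, y3, y4 >= 0

Solving the primal: x* = (1.8333, 1.3333).
  primal value c^T x* = 14.5.
Solving the dual: y* = (0, 0, 2, 0.5).
  dual value b^T y* = 14.5.
Strong duality: c^T x* = b^T y*. Confirmed.

14.5


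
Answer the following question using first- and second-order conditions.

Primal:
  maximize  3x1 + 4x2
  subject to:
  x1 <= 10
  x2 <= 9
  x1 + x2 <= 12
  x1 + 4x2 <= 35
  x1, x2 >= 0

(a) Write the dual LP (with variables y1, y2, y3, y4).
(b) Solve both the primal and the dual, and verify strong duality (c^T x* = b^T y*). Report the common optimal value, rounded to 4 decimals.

The standard primal-dual pair for 'max c^T x s.t. A x <= b, x >= 0' is:
  Dual:  min b^T y  s.t.  A^T y >= c,  y >= 0.

So the dual LP is:
  minimize  10y1 + 9y2 + 12y3 + 35y4
  subject to:
    y1 + y3 + y4 >= 3
    y2 + y3 + 4y4 >= 4
    y1, y2, y3, y4 >= 0

Solving the primal: x* = (4.3333, 7.6667).
  primal value c^T x* = 43.6667.
Solving the dual: y* = (0, 0, 2.6667, 0.3333).
  dual value b^T y* = 43.6667.
Strong duality: c^T x* = b^T y*. Confirmed.

43.6667


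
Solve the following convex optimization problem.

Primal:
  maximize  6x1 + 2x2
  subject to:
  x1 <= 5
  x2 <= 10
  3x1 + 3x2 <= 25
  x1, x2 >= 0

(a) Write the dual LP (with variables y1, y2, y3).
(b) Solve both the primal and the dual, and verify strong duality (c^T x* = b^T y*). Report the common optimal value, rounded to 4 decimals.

The standard primal-dual pair for 'max c^T x s.t. A x <= b, x >= 0' is:
  Dual:  min b^T y  s.t.  A^T y >= c,  y >= 0.

So the dual LP is:
  minimize  5y1 + 10y2 + 25y3
  subject to:
    y1 + 3y3 >= 6
    y2 + 3y3 >= 2
    y1, y2, y3 >= 0

Solving the primal: x* = (5, 3.3333).
  primal value c^T x* = 36.6667.
Solving the dual: y* = (4, 0, 0.6667).
  dual value b^T y* = 36.6667.
Strong duality: c^T x* = b^T y*. Confirmed.

36.6667


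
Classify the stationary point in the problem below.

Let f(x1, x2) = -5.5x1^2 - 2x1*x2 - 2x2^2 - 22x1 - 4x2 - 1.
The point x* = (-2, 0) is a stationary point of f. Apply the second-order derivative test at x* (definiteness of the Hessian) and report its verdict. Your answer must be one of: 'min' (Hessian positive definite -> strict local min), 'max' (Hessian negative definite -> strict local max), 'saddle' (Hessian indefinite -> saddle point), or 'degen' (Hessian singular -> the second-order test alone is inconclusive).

Compute the Hessian H = grad^2 f:
  H = [[-11, -2], [-2, -4]]
Verify stationarity: grad f(x*) = H x* + g = (0, 0).
Eigenvalues of H: -11.5311, -3.4689.
Both eigenvalues < 0, so H is negative definite -> x* is a strict local max.

max


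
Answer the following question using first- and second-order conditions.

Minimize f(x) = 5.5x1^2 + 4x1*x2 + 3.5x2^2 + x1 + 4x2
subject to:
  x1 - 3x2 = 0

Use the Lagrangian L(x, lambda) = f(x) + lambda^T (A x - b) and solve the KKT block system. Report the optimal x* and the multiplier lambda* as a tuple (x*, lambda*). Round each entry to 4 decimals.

Form the Lagrangian:
  L(x, lambda) = (1/2) x^T Q x + c^T x + lambda^T (A x - b)
Stationarity (grad_x L = 0): Q x + c + A^T lambda = 0.
Primal feasibility: A x = b.

This gives the KKT block system:
  [ Q   A^T ] [ x     ]   [-c ]
  [ A    0  ] [ lambda ] = [ b ]

Solving the linear system:
  x*      = (-0.1615, -0.0538)
  lambda* = (0.9923)
  f(x*)   = -0.1885

x* = (-0.1615, -0.0538), lambda* = (0.9923)


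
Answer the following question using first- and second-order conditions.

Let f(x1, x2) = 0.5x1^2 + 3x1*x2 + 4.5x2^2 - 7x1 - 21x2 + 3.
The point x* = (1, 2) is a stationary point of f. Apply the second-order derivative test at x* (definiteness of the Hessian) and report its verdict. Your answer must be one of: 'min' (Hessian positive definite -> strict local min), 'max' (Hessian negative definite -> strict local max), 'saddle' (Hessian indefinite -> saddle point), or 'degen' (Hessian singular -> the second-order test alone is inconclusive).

Compute the Hessian H = grad^2 f:
  H = [[1, 3], [3, 9]]
Verify stationarity: grad f(x*) = H x* + g = (0, 0).
Eigenvalues of H: 0, 10.
H has a zero eigenvalue (singular; positive semidefinite but not definite), so H is neither positive definite, negative definite, nor indefinite. The second-order test alone is inconclusive -> degen.
(Indeed, f is constant along the null direction of H through x*, so x* is not a strict local extremum.)

degen


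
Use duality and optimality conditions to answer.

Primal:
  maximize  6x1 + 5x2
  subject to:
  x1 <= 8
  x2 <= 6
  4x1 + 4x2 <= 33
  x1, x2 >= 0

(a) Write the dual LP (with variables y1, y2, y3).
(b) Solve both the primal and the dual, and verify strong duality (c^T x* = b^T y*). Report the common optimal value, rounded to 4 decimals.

The standard primal-dual pair for 'max c^T x s.t. A x <= b, x >= 0' is:
  Dual:  min b^T y  s.t.  A^T y >= c,  y >= 0.

So the dual LP is:
  minimize  8y1 + 6y2 + 33y3
  subject to:
    y1 + 4y3 >= 6
    y2 + 4y3 >= 5
    y1, y2, y3 >= 0

Solving the primal: x* = (8, 0.25).
  primal value c^T x* = 49.25.
Solving the dual: y* = (1, 0, 1.25).
  dual value b^T y* = 49.25.
Strong duality: c^T x* = b^T y*. Confirmed.

49.25


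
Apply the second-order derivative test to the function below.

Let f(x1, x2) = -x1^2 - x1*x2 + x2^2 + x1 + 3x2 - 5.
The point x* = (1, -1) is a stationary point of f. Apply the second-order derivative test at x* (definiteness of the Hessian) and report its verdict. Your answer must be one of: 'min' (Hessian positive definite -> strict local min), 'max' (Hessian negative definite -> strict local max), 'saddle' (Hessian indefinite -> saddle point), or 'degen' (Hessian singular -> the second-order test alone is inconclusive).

Compute the Hessian H = grad^2 f:
  H = [[-2, -1], [-1, 2]]
Verify stationarity: grad f(x*) = H x* + g = (0, 0).
Eigenvalues of H: -2.2361, 2.2361.
Eigenvalues have mixed signs, so H is indefinite -> x* is a saddle point.

saddle


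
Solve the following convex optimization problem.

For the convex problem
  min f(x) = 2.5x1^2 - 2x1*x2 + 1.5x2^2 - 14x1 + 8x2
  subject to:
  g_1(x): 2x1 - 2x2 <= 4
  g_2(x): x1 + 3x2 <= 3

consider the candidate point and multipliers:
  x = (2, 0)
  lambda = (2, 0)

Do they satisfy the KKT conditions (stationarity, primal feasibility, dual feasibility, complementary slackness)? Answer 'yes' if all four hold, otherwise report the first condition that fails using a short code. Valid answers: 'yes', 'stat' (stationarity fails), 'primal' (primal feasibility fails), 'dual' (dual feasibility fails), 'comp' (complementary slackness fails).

Gradient of f: grad f(x) = Q x + c = (-4, 4)
Constraint values g_i(x) = a_i^T x - b_i:
  g_1((2, 0)) = 0
  g_2((2, 0)) = -1
Stationarity residual: grad f(x) + sum_i lambda_i a_i = (0, 0)
  -> stationarity OK
Primal feasibility (all g_i <= 0): OK
Dual feasibility (all lambda_i >= 0): OK
Complementary slackness (lambda_i * g_i(x) = 0 for all i): OK

Verdict: yes, KKT holds.

yes


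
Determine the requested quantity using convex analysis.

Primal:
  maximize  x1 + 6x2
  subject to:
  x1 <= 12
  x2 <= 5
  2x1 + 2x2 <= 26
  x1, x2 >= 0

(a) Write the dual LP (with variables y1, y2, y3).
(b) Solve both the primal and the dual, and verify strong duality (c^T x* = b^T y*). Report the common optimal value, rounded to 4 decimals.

The standard primal-dual pair for 'max c^T x s.t. A x <= b, x >= 0' is:
  Dual:  min b^T y  s.t.  A^T y >= c,  y >= 0.

So the dual LP is:
  minimize  12y1 + 5y2 + 26y3
  subject to:
    y1 + 2y3 >= 1
    y2 + 2y3 >= 6
    y1, y2, y3 >= 0

Solving the primal: x* = (8, 5).
  primal value c^T x* = 38.
Solving the dual: y* = (0, 5, 0.5).
  dual value b^T y* = 38.
Strong duality: c^T x* = b^T y*. Confirmed.

38


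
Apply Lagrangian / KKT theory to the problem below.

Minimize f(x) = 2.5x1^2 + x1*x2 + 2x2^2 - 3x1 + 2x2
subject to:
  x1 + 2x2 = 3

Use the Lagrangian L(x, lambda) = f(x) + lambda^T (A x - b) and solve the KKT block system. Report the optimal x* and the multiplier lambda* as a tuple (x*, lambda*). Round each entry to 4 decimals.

Form the Lagrangian:
  L(x, lambda) = (1/2) x^T Q x + c^T x + lambda^T (A x - b)
Stationarity (grad_x L = 0): Q x + c + A^T lambda = 0.
Primal feasibility: A x = b.

This gives the KKT block system:
  [ Q   A^T ] [ x     ]   [-c ]
  [ A    0  ] [ lambda ] = [ b ]

Solving the linear system:
  x*      = (1.1, 0.95)
  lambda* = (-3.45)
  f(x*)   = 4.475

x* = (1.1, 0.95), lambda* = (-3.45)


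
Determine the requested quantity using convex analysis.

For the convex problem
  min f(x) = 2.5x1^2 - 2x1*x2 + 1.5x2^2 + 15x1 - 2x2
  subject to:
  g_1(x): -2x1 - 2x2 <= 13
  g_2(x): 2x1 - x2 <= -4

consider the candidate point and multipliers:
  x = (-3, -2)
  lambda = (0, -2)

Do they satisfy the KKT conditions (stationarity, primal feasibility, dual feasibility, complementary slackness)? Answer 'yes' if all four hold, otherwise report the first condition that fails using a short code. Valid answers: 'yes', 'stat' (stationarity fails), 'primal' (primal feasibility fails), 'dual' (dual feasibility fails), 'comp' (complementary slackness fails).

Gradient of f: grad f(x) = Q x + c = (4, -2)
Constraint values g_i(x) = a_i^T x - b_i:
  g_1((-3, -2)) = -3
  g_2((-3, -2)) = 0
Stationarity residual: grad f(x) + sum_i lambda_i a_i = (0, 0)
  -> stationarity OK
Primal feasibility (all g_i <= 0): OK
Dual feasibility (all lambda_i >= 0): FAILS
Complementary slackness (lambda_i * g_i(x) = 0 for all i): OK

Verdict: the first failing condition is dual_feasibility -> dual.

dual


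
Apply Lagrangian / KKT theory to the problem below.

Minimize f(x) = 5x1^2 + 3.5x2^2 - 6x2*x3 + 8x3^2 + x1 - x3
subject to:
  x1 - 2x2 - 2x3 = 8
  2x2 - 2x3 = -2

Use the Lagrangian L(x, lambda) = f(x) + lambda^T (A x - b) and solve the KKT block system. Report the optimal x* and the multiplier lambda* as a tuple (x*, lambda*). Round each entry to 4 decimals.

Form the Lagrangian:
  L(x, lambda) = (1/2) x^T Q x + c^T x + lambda^T (A x - b)
Stationarity (grad_x L = 0): Q x + c + A^T lambda = 0.
Primal feasibility: A x = b.

This gives the KKT block system:
  [ Q   A^T ] [ x     ]   [-c ]
  [ A    0  ] [ lambda ] = [ b ]

Solving the linear system:
  x*      = (0.3392, -2.4152, -1.4152)
  lambda* = (-4.3918, -0.1842)
  f(x*)   = 18.2602

x* = (0.3392, -2.4152, -1.4152), lambda* = (-4.3918, -0.1842)


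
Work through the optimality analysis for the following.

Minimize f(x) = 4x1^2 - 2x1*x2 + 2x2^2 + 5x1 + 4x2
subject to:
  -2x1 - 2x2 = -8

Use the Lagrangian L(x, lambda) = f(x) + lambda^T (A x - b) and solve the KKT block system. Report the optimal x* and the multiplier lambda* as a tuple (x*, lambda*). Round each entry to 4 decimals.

Form the Lagrangian:
  L(x, lambda) = (1/2) x^T Q x + c^T x + lambda^T (A x - b)
Stationarity (grad_x L = 0): Q x + c + A^T lambda = 0.
Primal feasibility: A x = b.

This gives the KKT block system:
  [ Q   A^T ] [ x     ]   [-c ]
  [ A    0  ] [ lambda ] = [ b ]

Solving the linear system:
  x*      = (1.4375, 2.5625)
  lambda* = (5.6875)
  f(x*)   = 31.4688

x* = (1.4375, 2.5625), lambda* = (5.6875)


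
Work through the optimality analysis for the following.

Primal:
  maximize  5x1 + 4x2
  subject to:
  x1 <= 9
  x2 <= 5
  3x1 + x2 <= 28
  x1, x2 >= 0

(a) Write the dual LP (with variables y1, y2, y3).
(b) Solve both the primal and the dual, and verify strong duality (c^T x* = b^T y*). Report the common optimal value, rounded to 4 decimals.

The standard primal-dual pair for 'max c^T x s.t. A x <= b, x >= 0' is:
  Dual:  min b^T y  s.t.  A^T y >= c,  y >= 0.

So the dual LP is:
  minimize  9y1 + 5y2 + 28y3
  subject to:
    y1 + 3y3 >= 5
    y2 + y3 >= 4
    y1, y2, y3 >= 0

Solving the primal: x* = (7.6667, 5).
  primal value c^T x* = 58.3333.
Solving the dual: y* = (0, 2.3333, 1.6667).
  dual value b^T y* = 58.3333.
Strong duality: c^T x* = b^T y*. Confirmed.

58.3333


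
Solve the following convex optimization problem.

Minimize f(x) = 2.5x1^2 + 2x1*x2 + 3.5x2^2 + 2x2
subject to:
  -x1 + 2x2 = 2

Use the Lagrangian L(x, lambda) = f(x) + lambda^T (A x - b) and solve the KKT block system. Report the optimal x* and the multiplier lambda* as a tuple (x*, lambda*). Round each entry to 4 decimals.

Form the Lagrangian:
  L(x, lambda) = (1/2) x^T Q x + c^T x + lambda^T (A x - b)
Stationarity (grad_x L = 0): Q x + c + A^T lambda = 0.
Primal feasibility: A x = b.

This gives the KKT block system:
  [ Q   A^T ] [ x     ]   [-c ]
  [ A    0  ] [ lambda ] = [ b ]

Solving the linear system:
  x*      = (-0.7429, 0.6286)
  lambda* = (-2.4571)
  f(x*)   = 3.0857

x* = (-0.7429, 0.6286), lambda* = (-2.4571)


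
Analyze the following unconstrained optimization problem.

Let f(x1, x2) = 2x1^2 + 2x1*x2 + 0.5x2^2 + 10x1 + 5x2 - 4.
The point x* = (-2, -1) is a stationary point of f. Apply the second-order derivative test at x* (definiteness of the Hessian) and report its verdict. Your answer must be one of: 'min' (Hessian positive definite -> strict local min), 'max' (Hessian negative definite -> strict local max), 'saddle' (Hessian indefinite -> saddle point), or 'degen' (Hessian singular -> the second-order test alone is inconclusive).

Compute the Hessian H = grad^2 f:
  H = [[4, 2], [2, 1]]
Verify stationarity: grad f(x*) = H x* + g = (0, 0).
Eigenvalues of H: 0, 5.
H has a zero eigenvalue (singular; positive semidefinite but not definite), so H is neither positive definite, negative definite, nor indefinite. The second-order test alone is inconclusive -> degen.
(Indeed, f is constant along the null direction of H through x*, so x* is not a strict local extremum.)

degen


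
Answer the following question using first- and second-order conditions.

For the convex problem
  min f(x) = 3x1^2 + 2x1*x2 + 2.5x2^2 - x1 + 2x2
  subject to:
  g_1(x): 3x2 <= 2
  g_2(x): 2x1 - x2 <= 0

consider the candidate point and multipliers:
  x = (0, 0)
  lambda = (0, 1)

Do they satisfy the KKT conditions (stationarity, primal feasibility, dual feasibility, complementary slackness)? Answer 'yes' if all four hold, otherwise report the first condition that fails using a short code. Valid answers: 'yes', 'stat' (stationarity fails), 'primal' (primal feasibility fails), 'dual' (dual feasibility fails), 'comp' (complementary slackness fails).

Gradient of f: grad f(x) = Q x + c = (-1, 2)
Constraint values g_i(x) = a_i^T x - b_i:
  g_1((0, 0)) = -2
  g_2((0, 0)) = 0
Stationarity residual: grad f(x) + sum_i lambda_i a_i = (1, 1)
  -> stationarity FAILS
Primal feasibility (all g_i <= 0): OK
Dual feasibility (all lambda_i >= 0): OK
Complementary slackness (lambda_i * g_i(x) = 0 for all i): OK

Verdict: the first failing condition is stationarity -> stat.

stat


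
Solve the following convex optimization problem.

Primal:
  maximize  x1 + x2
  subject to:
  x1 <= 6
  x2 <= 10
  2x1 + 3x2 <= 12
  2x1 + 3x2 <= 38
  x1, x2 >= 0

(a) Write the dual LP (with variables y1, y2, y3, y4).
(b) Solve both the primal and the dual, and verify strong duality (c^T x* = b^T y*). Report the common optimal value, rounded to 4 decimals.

The standard primal-dual pair for 'max c^T x s.t. A x <= b, x >= 0' is:
  Dual:  min b^T y  s.t.  A^T y >= c,  y >= 0.

So the dual LP is:
  minimize  6y1 + 10y2 + 12y3 + 38y4
  subject to:
    y1 + 2y3 + 2y4 >= 1
    y2 + 3y3 + 3y4 >= 1
    y1, y2, y3, y4 >= 0

Solving the primal: x* = (6, 0).
  primal value c^T x* = 6.
Solving the dual: y* = (0.3333, 0, 0.3333, 0).
  dual value b^T y* = 6.
Strong duality: c^T x* = b^T y*. Confirmed.

6


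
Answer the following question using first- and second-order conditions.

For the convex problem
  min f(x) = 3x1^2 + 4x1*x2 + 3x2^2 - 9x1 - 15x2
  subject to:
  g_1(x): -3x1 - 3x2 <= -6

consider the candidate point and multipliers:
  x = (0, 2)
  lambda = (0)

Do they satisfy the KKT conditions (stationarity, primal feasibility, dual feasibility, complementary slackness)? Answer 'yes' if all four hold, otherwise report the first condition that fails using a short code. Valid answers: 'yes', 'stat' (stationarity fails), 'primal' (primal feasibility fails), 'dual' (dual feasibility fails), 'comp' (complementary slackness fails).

Gradient of f: grad f(x) = Q x + c = (-1, -3)
Constraint values g_i(x) = a_i^T x - b_i:
  g_1((0, 2)) = 0
Stationarity residual: grad f(x) + sum_i lambda_i a_i = (-1, -3)
  -> stationarity FAILS
Primal feasibility (all g_i <= 0): OK
Dual feasibility (all lambda_i >= 0): OK
Complementary slackness (lambda_i * g_i(x) = 0 for all i): OK

Verdict: the first failing condition is stationarity -> stat.

stat


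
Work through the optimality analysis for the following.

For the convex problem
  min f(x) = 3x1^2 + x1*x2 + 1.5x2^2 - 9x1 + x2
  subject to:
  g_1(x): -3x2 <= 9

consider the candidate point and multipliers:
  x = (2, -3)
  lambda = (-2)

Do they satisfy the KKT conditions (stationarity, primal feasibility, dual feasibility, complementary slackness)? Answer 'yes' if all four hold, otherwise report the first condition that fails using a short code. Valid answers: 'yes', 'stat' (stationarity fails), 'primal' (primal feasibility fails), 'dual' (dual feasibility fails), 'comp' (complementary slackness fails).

Gradient of f: grad f(x) = Q x + c = (0, -6)
Constraint values g_i(x) = a_i^T x - b_i:
  g_1((2, -3)) = 0
Stationarity residual: grad f(x) + sum_i lambda_i a_i = (0, 0)
  -> stationarity OK
Primal feasibility (all g_i <= 0): OK
Dual feasibility (all lambda_i >= 0): FAILS
Complementary slackness (lambda_i * g_i(x) = 0 for all i): OK

Verdict: the first failing condition is dual_feasibility -> dual.

dual


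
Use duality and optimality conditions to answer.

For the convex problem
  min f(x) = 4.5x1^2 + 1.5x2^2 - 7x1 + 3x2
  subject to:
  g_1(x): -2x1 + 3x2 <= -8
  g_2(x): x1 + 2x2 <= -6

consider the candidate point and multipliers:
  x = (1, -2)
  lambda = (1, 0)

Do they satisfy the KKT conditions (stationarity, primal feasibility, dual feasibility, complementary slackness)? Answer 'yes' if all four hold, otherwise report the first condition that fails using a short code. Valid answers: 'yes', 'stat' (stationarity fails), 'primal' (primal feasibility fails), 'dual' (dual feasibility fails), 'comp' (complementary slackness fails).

Gradient of f: grad f(x) = Q x + c = (2, -3)
Constraint values g_i(x) = a_i^T x - b_i:
  g_1((1, -2)) = 0
  g_2((1, -2)) = 3
Stationarity residual: grad f(x) + sum_i lambda_i a_i = (0, 0)
  -> stationarity OK
Primal feasibility (all g_i <= 0): FAILS
Dual feasibility (all lambda_i >= 0): OK
Complementary slackness (lambda_i * g_i(x) = 0 for all i): OK

Verdict: the first failing condition is primal_feasibility -> primal.

primal


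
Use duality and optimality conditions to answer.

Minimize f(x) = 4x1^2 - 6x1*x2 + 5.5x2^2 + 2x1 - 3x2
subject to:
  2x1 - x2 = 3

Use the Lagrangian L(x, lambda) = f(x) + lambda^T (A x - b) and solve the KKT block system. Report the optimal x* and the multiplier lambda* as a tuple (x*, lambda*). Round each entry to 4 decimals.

Form the Lagrangian:
  L(x, lambda) = (1/2) x^T Q x + c^T x + lambda^T (A x - b)
Stationarity (grad_x L = 0): Q x + c + A^T lambda = 0.
Primal feasibility: A x = b.

This gives the KKT block system:
  [ Q   A^T ] [ x     ]   [-c ]
  [ A    0  ] [ lambda ] = [ b ]

Solving the linear system:
  x*      = (1.8571, 0.7143)
  lambda* = (-6.2857)
  f(x*)   = 10.2143

x* = (1.8571, 0.7143), lambda* = (-6.2857)


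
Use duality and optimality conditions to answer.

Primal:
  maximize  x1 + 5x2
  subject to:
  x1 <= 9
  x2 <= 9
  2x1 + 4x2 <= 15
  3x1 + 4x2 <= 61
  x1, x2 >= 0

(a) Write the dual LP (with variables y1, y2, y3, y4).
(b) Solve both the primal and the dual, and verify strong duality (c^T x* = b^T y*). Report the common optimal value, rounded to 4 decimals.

The standard primal-dual pair for 'max c^T x s.t. A x <= b, x >= 0' is:
  Dual:  min b^T y  s.t.  A^T y >= c,  y >= 0.

So the dual LP is:
  minimize  9y1 + 9y2 + 15y3 + 61y4
  subject to:
    y1 + 2y3 + 3y4 >= 1
    y2 + 4y3 + 4y4 >= 5
    y1, y2, y3, y4 >= 0

Solving the primal: x* = (0, 3.75).
  primal value c^T x* = 18.75.
Solving the dual: y* = (0, 0, 1.25, 0).
  dual value b^T y* = 18.75.
Strong duality: c^T x* = b^T y*. Confirmed.

18.75


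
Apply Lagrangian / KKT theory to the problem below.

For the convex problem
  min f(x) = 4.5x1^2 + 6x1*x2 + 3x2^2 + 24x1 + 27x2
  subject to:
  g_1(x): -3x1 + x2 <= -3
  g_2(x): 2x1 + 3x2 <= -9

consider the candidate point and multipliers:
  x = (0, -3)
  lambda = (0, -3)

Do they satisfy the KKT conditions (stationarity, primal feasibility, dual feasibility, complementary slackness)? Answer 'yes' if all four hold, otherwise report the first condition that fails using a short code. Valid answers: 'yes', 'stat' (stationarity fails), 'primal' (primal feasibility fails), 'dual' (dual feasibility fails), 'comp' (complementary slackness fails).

Gradient of f: grad f(x) = Q x + c = (6, 9)
Constraint values g_i(x) = a_i^T x - b_i:
  g_1((0, -3)) = 0
  g_2((0, -3)) = 0
Stationarity residual: grad f(x) + sum_i lambda_i a_i = (0, 0)
  -> stationarity OK
Primal feasibility (all g_i <= 0): OK
Dual feasibility (all lambda_i >= 0): FAILS
Complementary slackness (lambda_i * g_i(x) = 0 for all i): OK

Verdict: the first failing condition is dual_feasibility -> dual.

dual


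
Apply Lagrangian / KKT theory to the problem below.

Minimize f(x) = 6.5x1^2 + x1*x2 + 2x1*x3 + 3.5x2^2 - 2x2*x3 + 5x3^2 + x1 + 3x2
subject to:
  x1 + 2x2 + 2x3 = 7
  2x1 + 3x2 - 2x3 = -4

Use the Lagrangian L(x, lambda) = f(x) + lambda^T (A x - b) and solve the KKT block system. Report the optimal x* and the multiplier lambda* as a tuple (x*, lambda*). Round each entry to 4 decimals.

Form the Lagrangian:
  L(x, lambda) = (1/2) x^T Q x + c^T x + lambda^T (A x - b)
Stationarity (grad_x L = 0): Q x + c + A^T lambda = 0.
Primal feasibility: A x = b.

This gives the KKT block system:
  [ Q   A^T ] [ x     ]   [-c ]
  [ A    0  ] [ lambda ] = [ b ]

Solving the linear system:
  x*      = (-0.6202, 0.9721, 2.838)
  lambda* = (-8.2603, 4.3373)
  f(x*)   = 38.7337

x* = (-0.6202, 0.9721, 2.838), lambda* = (-8.2603, 4.3373)


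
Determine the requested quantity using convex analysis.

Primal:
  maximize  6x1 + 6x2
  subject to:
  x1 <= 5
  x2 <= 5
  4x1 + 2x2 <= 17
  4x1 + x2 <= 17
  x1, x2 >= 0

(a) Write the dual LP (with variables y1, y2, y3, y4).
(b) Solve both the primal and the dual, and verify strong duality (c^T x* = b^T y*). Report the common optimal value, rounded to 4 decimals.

The standard primal-dual pair for 'max c^T x s.t. A x <= b, x >= 0' is:
  Dual:  min b^T y  s.t.  A^T y >= c,  y >= 0.

So the dual LP is:
  minimize  5y1 + 5y2 + 17y3 + 17y4
  subject to:
    y1 + 4y3 + 4y4 >= 6
    y2 + 2y3 + y4 >= 6
    y1, y2, y3, y4 >= 0

Solving the primal: x* = (1.75, 5).
  primal value c^T x* = 40.5.
Solving the dual: y* = (0, 3, 1.5, 0).
  dual value b^T y* = 40.5.
Strong duality: c^T x* = b^T y*. Confirmed.

40.5


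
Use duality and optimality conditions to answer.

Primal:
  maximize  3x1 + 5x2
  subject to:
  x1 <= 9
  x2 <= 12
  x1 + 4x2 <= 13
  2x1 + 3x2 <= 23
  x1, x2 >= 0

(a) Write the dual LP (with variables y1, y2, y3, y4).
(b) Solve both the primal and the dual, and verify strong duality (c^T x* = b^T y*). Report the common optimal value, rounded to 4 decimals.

The standard primal-dual pair for 'max c^T x s.t. A x <= b, x >= 0' is:
  Dual:  min b^T y  s.t.  A^T y >= c,  y >= 0.

So the dual LP is:
  minimize  9y1 + 12y2 + 13y3 + 23y4
  subject to:
    y1 + y3 + 2y4 >= 3
    y2 + 4y3 + 3y4 >= 5
    y1, y2, y3, y4 >= 0

Solving the primal: x* = (9, 1).
  primal value c^T x* = 32.
Solving the dual: y* = (1.75, 0, 1.25, 0).
  dual value b^T y* = 32.
Strong duality: c^T x* = b^T y*. Confirmed.

32


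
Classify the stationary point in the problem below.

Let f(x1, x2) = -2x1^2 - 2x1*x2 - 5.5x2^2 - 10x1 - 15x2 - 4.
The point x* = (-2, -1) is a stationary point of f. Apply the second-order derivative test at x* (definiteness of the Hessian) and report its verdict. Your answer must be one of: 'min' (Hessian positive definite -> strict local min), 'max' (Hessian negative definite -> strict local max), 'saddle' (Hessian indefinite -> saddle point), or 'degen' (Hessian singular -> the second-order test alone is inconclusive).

Compute the Hessian H = grad^2 f:
  H = [[-4, -2], [-2, -11]]
Verify stationarity: grad f(x*) = H x* + g = (0, 0).
Eigenvalues of H: -11.5311, -3.4689.
Both eigenvalues < 0, so H is negative definite -> x* is a strict local max.

max


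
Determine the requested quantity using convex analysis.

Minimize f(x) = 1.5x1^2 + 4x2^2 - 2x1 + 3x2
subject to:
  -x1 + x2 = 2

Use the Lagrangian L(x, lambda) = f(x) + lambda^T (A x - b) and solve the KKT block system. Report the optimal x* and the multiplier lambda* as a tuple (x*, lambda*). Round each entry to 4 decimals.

Form the Lagrangian:
  L(x, lambda) = (1/2) x^T Q x + c^T x + lambda^T (A x - b)
Stationarity (grad_x L = 0): Q x + c + A^T lambda = 0.
Primal feasibility: A x = b.

This gives the KKT block system:
  [ Q   A^T ] [ x     ]   [-c ]
  [ A    0  ] [ lambda ] = [ b ]

Solving the linear system:
  x*      = (-1.5455, 0.4545)
  lambda* = (-6.6364)
  f(x*)   = 8.8636

x* = (-1.5455, 0.4545), lambda* = (-6.6364)


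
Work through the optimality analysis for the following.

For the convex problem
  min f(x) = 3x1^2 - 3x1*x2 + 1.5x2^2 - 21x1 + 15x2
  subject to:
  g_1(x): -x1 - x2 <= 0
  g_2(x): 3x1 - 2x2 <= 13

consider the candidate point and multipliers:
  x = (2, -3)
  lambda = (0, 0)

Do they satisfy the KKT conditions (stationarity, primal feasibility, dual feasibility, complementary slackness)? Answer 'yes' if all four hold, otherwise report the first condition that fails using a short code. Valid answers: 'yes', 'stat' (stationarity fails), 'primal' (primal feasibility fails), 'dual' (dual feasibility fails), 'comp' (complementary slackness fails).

Gradient of f: grad f(x) = Q x + c = (0, 0)
Constraint values g_i(x) = a_i^T x - b_i:
  g_1((2, -3)) = 1
  g_2((2, -3)) = -1
Stationarity residual: grad f(x) + sum_i lambda_i a_i = (0, 0)
  -> stationarity OK
Primal feasibility (all g_i <= 0): FAILS
Dual feasibility (all lambda_i >= 0): OK
Complementary slackness (lambda_i * g_i(x) = 0 for all i): OK

Verdict: the first failing condition is primal_feasibility -> primal.

primal


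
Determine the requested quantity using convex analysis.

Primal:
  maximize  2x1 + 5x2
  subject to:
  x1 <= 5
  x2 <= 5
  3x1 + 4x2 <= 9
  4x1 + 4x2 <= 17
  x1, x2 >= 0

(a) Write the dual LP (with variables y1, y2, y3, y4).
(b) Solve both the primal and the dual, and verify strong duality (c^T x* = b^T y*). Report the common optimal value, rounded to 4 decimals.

The standard primal-dual pair for 'max c^T x s.t. A x <= b, x >= 0' is:
  Dual:  min b^T y  s.t.  A^T y >= c,  y >= 0.

So the dual LP is:
  minimize  5y1 + 5y2 + 9y3 + 17y4
  subject to:
    y1 + 3y3 + 4y4 >= 2
    y2 + 4y3 + 4y4 >= 5
    y1, y2, y3, y4 >= 0

Solving the primal: x* = (0, 2.25).
  primal value c^T x* = 11.25.
Solving the dual: y* = (0, 0, 1.25, 0).
  dual value b^T y* = 11.25.
Strong duality: c^T x* = b^T y*. Confirmed.

11.25


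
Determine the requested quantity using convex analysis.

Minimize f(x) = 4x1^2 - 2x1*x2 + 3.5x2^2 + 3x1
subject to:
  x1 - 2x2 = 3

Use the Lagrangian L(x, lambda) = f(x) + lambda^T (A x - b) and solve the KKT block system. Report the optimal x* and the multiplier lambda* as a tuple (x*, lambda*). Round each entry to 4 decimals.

Form the Lagrangian:
  L(x, lambda) = (1/2) x^T Q x + c^T x + lambda^T (A x - b)
Stationarity (grad_x L = 0): Q x + c + A^T lambda = 0.
Primal feasibility: A x = b.

This gives the KKT block system:
  [ Q   A^T ] [ x     ]   [-c ]
  [ A    0  ] [ lambda ] = [ b ]

Solving the linear system:
  x*      = (-0.0968, -1.5484)
  lambda* = (-5.3226)
  f(x*)   = 7.8387

x* = (-0.0968, -1.5484), lambda* = (-5.3226)


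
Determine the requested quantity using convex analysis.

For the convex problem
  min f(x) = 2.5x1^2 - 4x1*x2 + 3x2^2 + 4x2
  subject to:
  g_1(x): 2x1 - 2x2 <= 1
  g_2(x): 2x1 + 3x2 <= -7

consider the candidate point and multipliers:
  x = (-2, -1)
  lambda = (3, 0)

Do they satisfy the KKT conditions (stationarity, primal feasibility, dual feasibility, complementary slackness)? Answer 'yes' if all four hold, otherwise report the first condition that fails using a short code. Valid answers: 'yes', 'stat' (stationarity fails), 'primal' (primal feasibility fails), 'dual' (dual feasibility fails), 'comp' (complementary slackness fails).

Gradient of f: grad f(x) = Q x + c = (-6, 6)
Constraint values g_i(x) = a_i^T x - b_i:
  g_1((-2, -1)) = -3
  g_2((-2, -1)) = 0
Stationarity residual: grad f(x) + sum_i lambda_i a_i = (0, 0)
  -> stationarity OK
Primal feasibility (all g_i <= 0): OK
Dual feasibility (all lambda_i >= 0): OK
Complementary slackness (lambda_i * g_i(x) = 0 for all i): FAILS

Verdict: the first failing condition is complementary_slackness -> comp.

comp
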